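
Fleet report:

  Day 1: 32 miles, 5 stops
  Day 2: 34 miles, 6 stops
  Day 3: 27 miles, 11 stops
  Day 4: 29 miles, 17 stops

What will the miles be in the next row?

22

For the miles, alternating steps +2, −7, +2, −7, …: 32, 34, 27, 29 → 22.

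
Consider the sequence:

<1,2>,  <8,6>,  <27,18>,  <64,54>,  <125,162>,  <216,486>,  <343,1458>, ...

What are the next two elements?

First value: perfect cubes: 1³, 2³, 3³, …; 1, 8, 27, 64, 125, 216, 343 → 512 → 729.
Second value: 2, 6, 18, 54, 162, 486, 1458 → 4374 → 13122 (×3 each step).
Putting the parts together: <512,4374> and then <729,13122>.

<512,4374>, <729,13122>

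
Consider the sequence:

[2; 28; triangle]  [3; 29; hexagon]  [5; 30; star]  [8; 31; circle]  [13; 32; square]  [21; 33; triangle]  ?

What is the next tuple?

For the first value, each term is the sum of the two before it: 2, 3, 5, 8, 13, 21 → 34.
For the second value, +1 each step: 28, 29, 30, 31, 32, 33 → 34.
Shape — repeats triangle → hexagon → star → circle → square: triangle, hexagon, star, circle, square, triangle → hexagon.
Combining the parts gives [34; 34; hexagon].

[34; 34; hexagon]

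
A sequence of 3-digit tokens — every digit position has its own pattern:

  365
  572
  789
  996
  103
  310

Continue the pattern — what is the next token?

For the first digit, +2 each step, mod 10: 3, 5, 7, 9, 1, 3 → 5.
Second digit: +1 each step, mod 10, so 6, 7, 8, 9, 0, 1 → 2.
Third digit goes 5, 2, 9, 6, 3, 0 → 7 (−3 each step, mod 10).
Combining the parts gives 527.

527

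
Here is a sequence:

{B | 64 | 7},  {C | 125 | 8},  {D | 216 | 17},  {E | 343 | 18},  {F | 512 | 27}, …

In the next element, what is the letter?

Letter — letters move forward 1 place in the alphabet: B, C, D, E, F → G.

G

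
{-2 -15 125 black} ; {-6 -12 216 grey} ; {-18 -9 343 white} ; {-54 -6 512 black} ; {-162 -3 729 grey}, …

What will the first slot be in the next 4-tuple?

First slot: ×3 each step; -2, -6, -18, -54, -162 → -486.

-486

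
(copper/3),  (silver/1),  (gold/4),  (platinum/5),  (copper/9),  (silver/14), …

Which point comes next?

(gold/23)

Metal goes copper, silver, gold, platinum, copper, silver → gold (repeats copper → silver → gold → platinum).
Second entry goes 3, 1, 4, 5, 9, 14 → 23 (each term is the sum of the two before it).
Putting it together: (gold/23).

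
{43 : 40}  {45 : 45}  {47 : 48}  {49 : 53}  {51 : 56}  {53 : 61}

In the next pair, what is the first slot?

First slot: +2 each step; 43, 45, 47, 49, 51, 53 → 55.
Second slot: alternating steps +5, +3, +5, +3, …, so 40, 45, 48, 53, 56, 61 → 64.

55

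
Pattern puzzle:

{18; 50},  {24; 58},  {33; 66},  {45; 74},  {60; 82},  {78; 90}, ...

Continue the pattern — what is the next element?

First part: differences are 6, 9, 12, … (increasing by 3 each time), so 18, 24, 33, 45, 60, 78 → 99.
Second part: +8 each step; 50, 58, 66, 74, 82, 90 → 98.
So the next element is {99; 98}.

{99; 98}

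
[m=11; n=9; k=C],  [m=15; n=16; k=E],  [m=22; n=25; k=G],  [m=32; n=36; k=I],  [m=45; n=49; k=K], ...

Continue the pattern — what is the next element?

[m=61; n=64; k=M]

For the m, differences are 4, 7, 10, … (increasing by 3 each time): 11, 15, 22, 32, 45 → 61.
N: 9, 16, 25, 36, 49 → 64 (perfect squares: 3², 4², 5², …).
For the k, letters move forward 2 places in the alphabet: C, E, G, I, K → M.
Combining the parts gives [m=61; n=64; k=M].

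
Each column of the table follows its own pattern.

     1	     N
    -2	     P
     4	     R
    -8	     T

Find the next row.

16  V

First component: ×(-2) each step; 1, -2, 4, -8 → 16.
Letter: letters move forward 2 places in the alphabet, so N, P, R, T → V.
Putting it together: 16  V.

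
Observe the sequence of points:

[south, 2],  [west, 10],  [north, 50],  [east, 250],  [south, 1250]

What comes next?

[west, 6250]

For the direction, repeats south → west → north → east: south, west, north, east, south → west.
Second component: ×5 each step, so 2, 10, 50, 250, 1250 → 6250.
Putting it together: [west, 6250].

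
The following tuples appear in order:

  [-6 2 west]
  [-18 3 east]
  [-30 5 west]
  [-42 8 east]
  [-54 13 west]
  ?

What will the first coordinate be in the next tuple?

-66

For the first coordinate, −12 each step: -6, -18, -30, -42, -54 → -66.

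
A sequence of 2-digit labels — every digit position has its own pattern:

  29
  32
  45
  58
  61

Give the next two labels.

74 then 87

First digit: +1 each step, mod 10; 2, 3, 4, 5, 6 → 7 → 8.
Second digit: 9, 2, 5, 8, 1 → 4 → 7 (+3 each step, mod 10).
So the next two labels are 74 and 87.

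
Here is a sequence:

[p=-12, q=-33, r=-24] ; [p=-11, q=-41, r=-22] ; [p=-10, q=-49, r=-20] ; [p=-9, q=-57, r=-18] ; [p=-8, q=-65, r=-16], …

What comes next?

P: +1 each step, so -12, -11, -10, -9, -8 → -7.
Q: −8 each step, so -33, -41, -49, -57, -65 → -73.
R goes -24, -22, -20, -18, -16 → -14 (always 2 × the p).
So the next element is [p=-7, q=-73, r=-14].

[p=-7, q=-73, r=-14]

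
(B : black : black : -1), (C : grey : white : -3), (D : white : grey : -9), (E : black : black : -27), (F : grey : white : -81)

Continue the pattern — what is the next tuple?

(G : white : grey : -243)

Letter: letters move forward 1 place in the alphabet; B, C, D, E, F → G.
First shade — repeats black → grey → white: black, grey, white, black, grey → white.
Second shade — repeats black → white → grey: black, white, grey, black, white → grey.
Fourth component: ×3 each step, so -1, -3, -9, -27, -81 → -243.
Combining the parts gives (G : white : grey : -243).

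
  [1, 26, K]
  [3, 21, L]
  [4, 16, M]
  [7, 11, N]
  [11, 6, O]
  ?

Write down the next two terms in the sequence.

First part goes 1, 3, 4, 7, 11 → 18 → 29 (each term is the sum of the two before it).
For the second part, −5 each step: 26, 21, 16, 11, 6 → 1 → -4.
Letter: letters move forward 1 place in the alphabet; K, L, M, N, O → P → Q.
So the next two terms are [18, 1, P] and [29, -4, Q].

[18, 1, P], [29, -4, Q]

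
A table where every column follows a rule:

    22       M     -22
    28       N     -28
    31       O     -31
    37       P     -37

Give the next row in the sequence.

First component: alternating steps +6, +3, +6, +3, …, so 22, 28, 31, 37 → 40.
Letter: letters move forward 1 place in the alphabet; M, N, O, P → Q.
Third component: always the negative of the first component, so -22, -28, -31, -37 → -40.
Putting it together: 40  Q  -40.

40  Q  -40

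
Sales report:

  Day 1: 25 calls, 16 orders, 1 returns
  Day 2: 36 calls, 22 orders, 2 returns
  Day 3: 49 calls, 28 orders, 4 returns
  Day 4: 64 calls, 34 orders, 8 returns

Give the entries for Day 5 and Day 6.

For the calls, perfect squares: 5², 6², 7², …: 25, 36, 49, 64 → 81 → 100.
Orders: +6 each step; 16, 22, 28, 34 → 40 → 46.
Returns: ×2 each step; 1, 2, 4, 8 → 16 → 32.
Putting the parts together: 81 calls, 40 orders, 16 returns and then 100 calls, 46 orders, 32 returns.

81 calls, 40 orders, 16 returns; 100 calls, 46 orders, 32 returns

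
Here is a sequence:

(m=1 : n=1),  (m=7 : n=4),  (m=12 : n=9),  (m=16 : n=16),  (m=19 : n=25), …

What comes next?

(m=21 : n=36)

M: 1, 7, 12, 16, 19 → 21 (differences are 6, 5, 4, … (decreasing by 1 each time)).
N: perfect squares: 1², 2², 3², …; 1, 4, 9, 16, 25 → 36.
Combining the parts gives (m=21 : n=36).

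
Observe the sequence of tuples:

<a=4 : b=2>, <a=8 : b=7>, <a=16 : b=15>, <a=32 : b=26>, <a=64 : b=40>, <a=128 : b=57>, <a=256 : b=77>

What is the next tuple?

For the a, ×2 each step: 4, 8, 16, 32, 64, 128, 256 → 512.
B: 2, 7, 15, 26, 40, 57, 77 → 100 (differences are 5, 8, 11, … (increasing by 3 each time)).
Combining the parts gives <a=512 : b=100>.

<a=512 : b=100>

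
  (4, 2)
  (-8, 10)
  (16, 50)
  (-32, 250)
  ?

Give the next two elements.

(64, 1250), (-128, 6250)

First component: 4, -8, 16, -32 → 64 → -128 (×(-2) each step).
Second component — ×5 each step: 2, 10, 50, 250 → 1250 → 6250.
So the next two elements are (64, 1250) and (-128, 6250).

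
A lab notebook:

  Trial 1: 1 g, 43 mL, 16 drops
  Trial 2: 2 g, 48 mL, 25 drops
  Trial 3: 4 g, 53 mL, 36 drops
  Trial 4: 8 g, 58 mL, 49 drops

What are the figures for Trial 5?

16 g, 63 mL, 64 drops

G — ×2 each step: 1, 2, 4, 8 → 16.
ML: +5 each step; 43, 48, 53, 58 → 63.
Drops: 16, 25, 36, 49 → 64 (perfect squares: 4², 5², 6², …).
Combining the parts gives 16 g, 63 mL, 64 drops.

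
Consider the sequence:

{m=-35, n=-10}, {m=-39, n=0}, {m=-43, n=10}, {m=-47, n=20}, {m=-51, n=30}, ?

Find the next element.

M: −4 each step; -35, -39, -43, -47, -51 → -55.
N: +10 each step, so -10, 0, 10, 20, 30 → 40.
So the next element is {m=-55, n=40}.

{m=-55, n=40}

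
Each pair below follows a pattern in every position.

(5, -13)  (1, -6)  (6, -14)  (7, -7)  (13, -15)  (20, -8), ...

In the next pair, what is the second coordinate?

First coordinate goes 5, 1, 6, 7, 13, 20 → 33 (each term is the sum of the two before it).
Second coordinate: alternating steps +7, −8, +7, −8, …, so -13, -6, -14, -7, -15, -8 → -16.

-16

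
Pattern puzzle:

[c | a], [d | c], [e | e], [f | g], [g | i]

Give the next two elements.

[h | k], [i | m]

First letter: letters move forward 1 place in the alphabet, so c, d, e, f, g → h → i.
Second letter: a, c, e, g, i → k → m (letters move forward 2 places in the alphabet).
So the next two elements are [h | k] and [i | m].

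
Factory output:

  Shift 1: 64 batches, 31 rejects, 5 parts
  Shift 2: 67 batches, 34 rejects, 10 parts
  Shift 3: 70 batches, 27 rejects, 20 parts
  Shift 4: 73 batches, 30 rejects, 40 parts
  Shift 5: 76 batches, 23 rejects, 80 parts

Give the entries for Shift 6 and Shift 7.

79 batches, 26 rejects, 160 parts; 82 batches, 19 rejects, 320 parts

Batches: +3 each step, so 64, 67, 70, 73, 76 → 79 → 82.
For the rejects, alternating steps +3, −7, +3, −7, …: 31, 34, 27, 30, 23 → 26 → 19.
Parts goes 5, 10, 20, 40, 80 → 160 → 320 (×2 each step).
So the next two records are 79 batches, 26 rejects, 160 parts and 82 batches, 19 rejects, 320 parts.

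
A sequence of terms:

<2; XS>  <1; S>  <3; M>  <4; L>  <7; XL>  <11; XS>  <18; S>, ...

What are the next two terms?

For the first entry, each term is the sum of the two before it: 2, 1, 3, 4, 7, 11, 18 → 29 → 47.
Size: repeats XS → S → M → L → XL; XS, S, M, L, XL, XS, S → M → L.
Putting the parts together: <29; M> and then <47; L>.

<29; M>, <47; L>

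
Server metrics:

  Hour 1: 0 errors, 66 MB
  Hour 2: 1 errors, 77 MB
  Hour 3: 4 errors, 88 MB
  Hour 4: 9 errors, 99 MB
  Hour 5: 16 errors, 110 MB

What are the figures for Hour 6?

25 errors, 121 MB

Errors — differences are 1, 3, 5, … (increasing by 2 each time): 0, 1, 4, 9, 16 → 25.
MB — +11 each step: 66, 77, 88, 99, 110 → 121.
So the next row is 25 errors, 121 MB.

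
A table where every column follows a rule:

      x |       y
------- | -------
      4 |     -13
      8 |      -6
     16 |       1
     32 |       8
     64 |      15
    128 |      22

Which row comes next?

256  29

Column x goes 4, 8, 16, 32, 64, 128 → 256 (×2 each step).
Column y: +7 each step, so -13, -6, 1, 8, 15, 22 → 29.
Combining the parts gives 256  29.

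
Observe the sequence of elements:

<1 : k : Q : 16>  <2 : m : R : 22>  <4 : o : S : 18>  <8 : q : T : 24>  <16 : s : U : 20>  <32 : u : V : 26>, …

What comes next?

First part: 1, 2, 4, 8, 16, 32 → 64 (×2 each step).
First letter: letters move forward 2 places in the alphabet, so k, m, o, q, s, u → w.
Second letter: letters move forward 1 place in the alphabet; Q, R, S, T, U, V → W.
For the fourth part, alternating steps +6, −4, +6, −4, …: 16, 22, 18, 24, 20, 26 → 22.
So the next element is <64 : w : W : 22>.

<64 : w : W : 22>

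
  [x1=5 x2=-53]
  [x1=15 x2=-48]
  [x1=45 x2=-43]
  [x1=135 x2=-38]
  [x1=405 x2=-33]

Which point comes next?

[x1=1215 x2=-28]

X1 goes 5, 15, 45, 135, 405 → 1215 (×3 each step).
X2 goes -53, -48, -43, -38, -33 → -28 (+5 each step).
Combining the parts gives [x1=1215 x2=-28].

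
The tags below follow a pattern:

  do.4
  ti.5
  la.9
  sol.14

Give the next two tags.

For the note, runs backward through the solfège scale do→ti: do, ti, la, sol → fa → mi.
Second component: each term is the sum of the two before it, so 4, 5, 9, 14 → 23 → 37.
Putting the parts together: fa.23 and then mi.37.

fa.23, mi.37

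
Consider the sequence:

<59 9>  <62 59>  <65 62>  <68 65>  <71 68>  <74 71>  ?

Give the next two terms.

<77 74>, <80 77>

First part: +3 each step; 59, 62, 65, 68, 71, 74 → 77 → 80.
Second part goes 9, 59, 62, 65, 68, 71 → 74 → 77 (always the previous value of the first part).
Putting the parts together: <77 74> and then <80 77>.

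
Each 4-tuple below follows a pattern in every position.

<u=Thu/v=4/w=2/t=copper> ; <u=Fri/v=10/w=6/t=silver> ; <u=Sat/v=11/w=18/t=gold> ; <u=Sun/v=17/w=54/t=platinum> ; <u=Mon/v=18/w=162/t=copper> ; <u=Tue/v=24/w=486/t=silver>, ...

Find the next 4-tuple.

<u=Wed/v=25/w=1458/t=gold>

U — runs through the weekdays Mon→Sun: Thu, Fri, Sat, Sun, Mon, Tue → Wed.
V goes 4, 10, 11, 17, 18, 24 → 25 (alternating steps +6, +1, +6, +1, …).
W: ×3 each step, so 2, 6, 18, 54, 162, 486 → 1458.
For the t, repeats copper → silver → gold → platinum: copper, silver, gold, platinum, copper, silver → gold.
So the next 4-tuple is <u=Wed/v=25/w=1458/t=gold>.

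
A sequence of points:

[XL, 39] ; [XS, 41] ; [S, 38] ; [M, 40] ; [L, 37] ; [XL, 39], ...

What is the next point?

[XS, 36]

For the size, repeats XL → XS → S → M → L: XL, XS, S, M, L, XL → XS.
Second part: 39, 41, 38, 40, 37, 39 → 36 (alternating steps +2, −3, +2, −3, …).
Putting it together: [XS, 36].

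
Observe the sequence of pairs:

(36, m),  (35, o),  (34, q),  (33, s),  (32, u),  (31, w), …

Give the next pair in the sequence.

First entry — −1 each step: 36, 35, 34, 33, 32, 31 → 30.
Letter: letters move forward 2 places in the alphabet, so m, o, q, s, u, w → y.
So the next pair is (30, y).

(30, y)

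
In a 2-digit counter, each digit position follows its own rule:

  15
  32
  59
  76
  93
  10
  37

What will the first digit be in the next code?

5

First digit: +2 each step, mod 10; 1, 3, 5, 7, 9, 1, 3 → 5.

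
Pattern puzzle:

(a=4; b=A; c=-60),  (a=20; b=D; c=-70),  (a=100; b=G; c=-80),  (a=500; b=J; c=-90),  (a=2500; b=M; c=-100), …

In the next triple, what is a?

A — ×5 each step: 4, 20, 100, 500, 2500 → 12500.
B: letters move forward 3 places in the alphabet; A, D, G, J, M → P.
C: −10 each step, so -60, -70, -80, -90, -100 → -110.

12500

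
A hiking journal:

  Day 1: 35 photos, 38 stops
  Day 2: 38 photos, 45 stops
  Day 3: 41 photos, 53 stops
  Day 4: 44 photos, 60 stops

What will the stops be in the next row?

68

Photos: +3 each step; 35, 38, 41, 44 → 47.
For the stops, alternating steps +7, +8, +7, +8, …: 38, 45, 53, 60 → 68.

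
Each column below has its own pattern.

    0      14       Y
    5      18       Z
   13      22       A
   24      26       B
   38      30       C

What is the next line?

For the first component, differences are 5, 8, 11, … (increasing by 3 each time): 0, 5, 13, 24, 38 → 55.
Second component: +4 each step, so 14, 18, 22, 26, 30 → 34.
Letter goes Y, Z, A, B, C → D (letters move forward 1 place in the alphabet, wrapping Z→A).
So the next line is 55  34  D.

55  34  D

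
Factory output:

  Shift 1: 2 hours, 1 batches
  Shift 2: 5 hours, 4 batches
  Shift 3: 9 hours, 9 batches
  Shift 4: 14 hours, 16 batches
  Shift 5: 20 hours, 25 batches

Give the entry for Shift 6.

Hours: 2, 5, 9, 14, 20 → 27 (differences are 3, 4, 5, … (increasing by 1 each time)).
Batches goes 1, 4, 9, 16, 25 → 36 (perfect squares: 1², 2², 3², …).
Putting it together: 27 hours, 36 batches.

27 hours, 36 batches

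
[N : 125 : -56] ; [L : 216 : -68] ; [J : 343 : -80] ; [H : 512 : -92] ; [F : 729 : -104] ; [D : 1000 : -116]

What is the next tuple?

Letter: letters move back 2 places in the alphabet; N, L, J, H, F, D → B.
Second slot goes 125, 216, 343, 512, 729, 1000 → 1331 (perfect cubes: 5³, 6³, 7³, …).
Third slot goes -56, -68, -80, -92, -104, -116 → -128 (−12 each step).
Combining the parts gives [B : 1331 : -128].

[B : 1331 : -128]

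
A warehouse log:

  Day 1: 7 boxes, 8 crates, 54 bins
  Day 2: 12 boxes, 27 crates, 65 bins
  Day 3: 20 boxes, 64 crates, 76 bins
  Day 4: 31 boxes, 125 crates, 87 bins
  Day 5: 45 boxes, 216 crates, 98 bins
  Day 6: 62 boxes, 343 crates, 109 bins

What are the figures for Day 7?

Boxes: differences are 5, 8, 11, … (increasing by 3 each time), so 7, 12, 20, 31, 45, 62 → 82.
Crates: 8, 27, 64, 125, 216, 343 → 512 (perfect cubes: 2³, 3³, 4³, …).
Bins — +11 each step: 54, 65, 76, 87, 98, 109 → 120.
So the next record is 82 boxes, 512 crates, 120 bins.

82 boxes, 512 crates, 120 bins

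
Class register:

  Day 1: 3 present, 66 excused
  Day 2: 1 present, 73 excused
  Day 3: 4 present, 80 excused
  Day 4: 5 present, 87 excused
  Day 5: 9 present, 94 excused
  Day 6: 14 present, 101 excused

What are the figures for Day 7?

23 present, 108 excused

For the present, each term is the sum of the two before it: 3, 1, 4, 5, 9, 14 → 23.
Excused — +7 each step: 66, 73, 80, 87, 94, 101 → 108.
Putting it together: 23 present, 108 excused.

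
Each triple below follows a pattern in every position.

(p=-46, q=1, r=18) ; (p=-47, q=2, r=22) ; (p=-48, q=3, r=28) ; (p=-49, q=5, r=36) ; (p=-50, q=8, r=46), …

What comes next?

(p=-51, q=13, r=58)

For the p, −1 each step: -46, -47, -48, -49, -50 → -51.
For the q, each term is the sum of the two before it: 1, 2, 3, 5, 8 → 13.
R — differences are 4, 6, 8, … (increasing by 2 each time): 18, 22, 28, 36, 46 → 58.
Putting it together: (p=-51, q=13, r=58).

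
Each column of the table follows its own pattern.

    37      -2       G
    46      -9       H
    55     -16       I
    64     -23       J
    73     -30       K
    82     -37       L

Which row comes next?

First component: +9 each step, so 37, 46, 55, 64, 73, 82 → 91.
Second component — −7 each step: -2, -9, -16, -23, -30, -37 → -44.
Letter: letters move forward 1 place in the alphabet; G, H, I, J, K, L → M.
Combining the parts gives 91  -44  M.

91  -44  M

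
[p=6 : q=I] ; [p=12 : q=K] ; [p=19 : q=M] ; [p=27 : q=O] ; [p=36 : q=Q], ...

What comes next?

[p=46 : q=S]

P: 6, 12, 19, 27, 36 → 46 (differences are 6, 7, 8, … (increasing by 1 each time)).
For the q, letters move forward 2 places in the alphabet: I, K, M, O, Q → S.
Combining the parts gives [p=46 : q=S].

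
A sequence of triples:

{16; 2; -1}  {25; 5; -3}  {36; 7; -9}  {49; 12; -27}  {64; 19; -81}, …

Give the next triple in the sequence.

{81; 31; -243}

First component — perfect squares: 4², 5², 6², …: 16, 25, 36, 49, 64 → 81.
Second component — each term is the sum of the two before it: 2, 5, 7, 12, 19 → 31.
Third component: ×3 each step; -1, -3, -9, -27, -81 → -243.
Putting it together: {81; 31; -243}.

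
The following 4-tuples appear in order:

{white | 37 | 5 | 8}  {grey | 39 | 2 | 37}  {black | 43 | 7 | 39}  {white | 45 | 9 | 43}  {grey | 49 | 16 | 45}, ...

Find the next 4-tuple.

Shade goes white, grey, black, white, grey → black (repeats white → grey → black).
Second slot: alternating steps +2, +4, +2, +4, …; 37, 39, 43, 45, 49 → 51.
Third slot: each term is the sum of the two before it, so 5, 2, 7, 9, 16 → 25.
Fourth slot: always the previous value of the second slot, so 8, 37, 39, 43, 45 → 49.
Putting it together: {black | 51 | 25 | 49}.

{black | 51 | 25 | 49}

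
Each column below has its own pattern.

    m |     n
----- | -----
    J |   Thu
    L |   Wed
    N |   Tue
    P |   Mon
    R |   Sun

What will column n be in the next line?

Sat

Column m: J, L, N, P, R → T (letters move forward 2 places in the alphabet).
Column n: runs backward through the weekdays Mon→Sun, so Thu, Wed, Tue, Mon, Sun → Sat.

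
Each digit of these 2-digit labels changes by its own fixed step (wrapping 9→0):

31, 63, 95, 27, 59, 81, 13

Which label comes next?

45

First digit: 3, 6, 9, 2, 5, 8, 1 → 4 (+3 each step, mod 10).
Second digit: 1, 3, 5, 7, 9, 1, 3 → 5 (+2 each step, mod 10).
Combining the parts gives 45.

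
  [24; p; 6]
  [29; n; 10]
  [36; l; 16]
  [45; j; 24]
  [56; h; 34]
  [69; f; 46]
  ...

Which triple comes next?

First coordinate goes 24, 29, 36, 45, 56, 69 → 84 (differences are 5, 7, 9, … (increasing by 2 each time)).
Letter: letters move back 2 places in the alphabet; p, n, l, j, h, f → d.
Third coordinate goes 6, 10, 16, 24, 34, 46 → 60 (differences are 4, 6, 8, … (increasing by 2 each time)).
So the next triple is [84; d; 60].

[84; d; 60]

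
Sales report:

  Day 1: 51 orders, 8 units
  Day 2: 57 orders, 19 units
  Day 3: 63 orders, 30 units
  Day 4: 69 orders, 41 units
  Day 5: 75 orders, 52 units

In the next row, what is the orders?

81

Orders: +6 each step, so 51, 57, 63, 69, 75 → 81.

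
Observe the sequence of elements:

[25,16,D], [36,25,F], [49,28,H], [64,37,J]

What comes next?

[81,40,L]

First coordinate: perfect squares: 5², 6², 7², …, so 25, 36, 49, 64 → 81.
Second coordinate goes 16, 25, 28, 37 → 40 (alternating steps +9, +3, +9, +3, …).
Letter goes D, F, H, J → L (letters move forward 2 places in the alphabet).
Combining the parts gives [81,40,L].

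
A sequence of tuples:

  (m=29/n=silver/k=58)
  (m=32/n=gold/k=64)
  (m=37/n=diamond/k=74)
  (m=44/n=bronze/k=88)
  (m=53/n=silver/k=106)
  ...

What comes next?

(m=64/n=gold/k=128)

M: differences are 3, 5, 7, … (increasing by 2 each time); 29, 32, 37, 44, 53 → 64.
N: repeats silver → gold → diamond → bronze; silver, gold, diamond, bronze, silver → gold.
K: always 2 × the m, so 58, 64, 74, 88, 106 → 128.
Putting it together: (m=64/n=gold/k=128).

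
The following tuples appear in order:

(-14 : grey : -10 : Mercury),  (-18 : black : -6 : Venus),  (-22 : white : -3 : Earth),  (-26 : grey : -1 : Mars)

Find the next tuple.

(-30 : black : 0 : Jupiter)

First coordinate — −4 each step: -14, -18, -22, -26 → -30.
Shade: repeats grey → black → white; grey, black, white, grey → black.
For the third coordinate, differences are 4, 3, 2, … (decreasing by 1 each time): -10, -6, -3, -1 → 0.
Planet: runs through the planets Mercury→Neptune, so Mercury, Venus, Earth, Mars → Jupiter.
So the next tuple is (-30 : black : 0 : Jupiter).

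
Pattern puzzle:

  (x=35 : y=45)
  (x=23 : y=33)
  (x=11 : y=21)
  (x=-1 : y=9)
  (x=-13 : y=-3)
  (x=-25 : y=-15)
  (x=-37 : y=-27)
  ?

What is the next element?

X goes 35, 23, 11, -1, -13, -25, -37 → -49 (−12 each step).
Y: 45, 33, 21, 9, -3, -15, -27 → -39 (always 10 more than the x).
Combining the parts gives (x=-49 : y=-39).

(x=-49 : y=-39)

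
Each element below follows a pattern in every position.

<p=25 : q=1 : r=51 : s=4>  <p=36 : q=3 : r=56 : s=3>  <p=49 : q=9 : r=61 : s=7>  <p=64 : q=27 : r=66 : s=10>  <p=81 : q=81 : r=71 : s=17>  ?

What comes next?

<p=100 : q=243 : r=76 : s=27>

P: perfect squares: 5², 6², 7², …; 25, 36, 49, 64, 81 → 100.
Q: ×3 each step, so 1, 3, 9, 27, 81 → 243.
R: +5 each step, so 51, 56, 61, 66, 71 → 76.
S: each term is the sum of the two before it; 4, 3, 7, 10, 17 → 27.
Putting it together: <p=100 : q=243 : r=76 : s=27>.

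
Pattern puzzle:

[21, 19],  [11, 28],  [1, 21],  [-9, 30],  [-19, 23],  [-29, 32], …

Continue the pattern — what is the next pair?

For the first value, −10 each step: 21, 11, 1, -9, -19, -29 → -39.
Second value — alternating steps +9, −7, +9, −7, …: 19, 28, 21, 30, 23, 32 → 25.
Putting it together: [-39, 25].

[-39, 25]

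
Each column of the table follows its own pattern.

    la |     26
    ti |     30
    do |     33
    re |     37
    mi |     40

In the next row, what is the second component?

44

Second component: 26, 30, 33, 37, 40 → 44 (alternating steps +4, +3, +4, +3, …).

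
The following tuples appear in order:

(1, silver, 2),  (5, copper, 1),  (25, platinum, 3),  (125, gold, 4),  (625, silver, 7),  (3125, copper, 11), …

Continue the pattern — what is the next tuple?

(15625, platinum, 18)

For the first part, ×5 each step: 1, 5, 25, 125, 625, 3125 → 15625.
Metal goes silver, copper, platinum, gold, silver, copper → platinum (repeats silver → copper → platinum → gold).
Third part: 2, 1, 3, 4, 7, 11 → 18 (each term is the sum of the two before it).
Combining the parts gives (15625, platinum, 18).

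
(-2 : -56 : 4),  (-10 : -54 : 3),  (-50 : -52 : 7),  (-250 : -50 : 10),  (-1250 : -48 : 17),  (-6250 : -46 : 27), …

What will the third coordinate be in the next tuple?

First coordinate: ×5 each step; -2, -10, -50, -250, -1250, -6250 → -31250.
Second coordinate: -56, -54, -52, -50, -48, -46 → -44 (+2 each step).
Third coordinate — each term is the sum of the two before it: 4, 3, 7, 10, 17, 27 → 44.

44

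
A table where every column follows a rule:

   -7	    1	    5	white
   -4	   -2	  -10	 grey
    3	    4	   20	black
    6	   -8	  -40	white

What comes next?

First component: alternating steps +3, +7, +3, +7, …, so -7, -4, 3, 6 → 13.
Second component goes 1, -2, 4, -8 → 16 (×(-2) each step).
Third component: ×(-2) each step, so 5, -10, 20, -40 → 80.
For the shade, repeats white → grey → black: white, grey, black, white → grey.
So the next line is 13  16  80  grey.

13  16  80  grey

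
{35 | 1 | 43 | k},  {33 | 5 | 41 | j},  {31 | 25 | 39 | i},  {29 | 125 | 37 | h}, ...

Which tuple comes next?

{27 | 625 | 35 | g}

First value — −2 each step: 35, 33, 31, 29 → 27.
For the second value, ×5 each step: 1, 5, 25, 125 → 625.
Third value goes 43, 41, 39, 37 → 35 (always 8 more than the first value).
Letter: letters move back 1 place in the alphabet; k, j, i, h → g.
So the next tuple is {27 | 625 | 35 | g}.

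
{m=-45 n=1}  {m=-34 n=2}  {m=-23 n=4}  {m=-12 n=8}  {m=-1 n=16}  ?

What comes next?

{m=10 n=32}

M: +11 each step; -45, -34, -23, -12, -1 → 10.
For the n, ×2 each step: 1, 2, 4, 8, 16 → 32.
Combining the parts gives {m=10 n=32}.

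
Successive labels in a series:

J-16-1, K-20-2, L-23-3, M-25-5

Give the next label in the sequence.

N-26-8

Letter — letters move forward 1 place in the alphabet: J, K, L, M → N.
For the second component, differences are 4, 3, 2, … (decreasing by 1 each time): 16, 20, 23, 25 → 26.
Third component goes 1, 2, 3, 5 → 8 (each term is the sum of the two before it).
So the next label is N-26-8.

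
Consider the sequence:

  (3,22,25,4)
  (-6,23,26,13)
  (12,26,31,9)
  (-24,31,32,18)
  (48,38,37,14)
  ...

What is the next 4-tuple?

(-96,47,38,23)

First component goes 3, -6, 12, -24, 48 → -96 (×(-2) each step).
Second component: 22, 23, 26, 31, 38 → 47 (differences are 1, 3, 5, … (increasing by 2 each time)).
For the third component, alternating steps +1, +5, +1, +5, …: 25, 26, 31, 32, 37 → 38.
Fourth component: 4, 13, 9, 18, 14 → 23 (alternating steps +9, −4, +9, −4, …).
Combining the parts gives (-96,47,38,23).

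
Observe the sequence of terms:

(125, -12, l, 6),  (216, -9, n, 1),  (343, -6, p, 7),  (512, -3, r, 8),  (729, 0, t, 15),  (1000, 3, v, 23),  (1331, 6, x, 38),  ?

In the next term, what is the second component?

9

Second component goes -12, -9, -6, -3, 0, 3, 6 → 9 (+3 each step).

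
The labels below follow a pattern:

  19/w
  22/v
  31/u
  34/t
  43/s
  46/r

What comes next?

For the first component, alternating steps +3, +9, +3, +9, …: 19, 22, 31, 34, 43, 46 → 55.
Letter: letters move back 1 place in the alphabet; w, v, u, t, s, r → q.
So the next label is 55/q.

55/q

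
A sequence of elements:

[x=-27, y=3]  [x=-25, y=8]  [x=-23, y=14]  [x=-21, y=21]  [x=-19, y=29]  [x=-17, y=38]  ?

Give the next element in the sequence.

[x=-15, y=48]

X: -27, -25, -23, -21, -19, -17 → -15 (+2 each step).
Y: 3, 8, 14, 21, 29, 38 → 48 (differences are 5, 6, 7, … (increasing by 1 each time)).
Putting it together: [x=-15, y=48].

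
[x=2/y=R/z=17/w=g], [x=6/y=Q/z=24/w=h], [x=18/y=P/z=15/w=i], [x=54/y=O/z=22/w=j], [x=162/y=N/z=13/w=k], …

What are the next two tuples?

X: ×3 each step, so 2, 6, 18, 54, 162 → 486 → 1458.
Y: R, Q, P, O, N → M → L (letters move back 1 place in the alphabet).
Z: alternating steps +7, −9, +7, −9, …; 17, 24, 15, 22, 13 → 20 → 11.
For the w, letters move forward 1 place in the alphabet: g, h, i, j, k → l → m.
Putting the parts together: [x=486/y=M/z=20/w=l] and then [x=1458/y=L/z=11/w=m].

[x=486/y=M/z=20/w=l], [x=1458/y=L/z=11/w=m]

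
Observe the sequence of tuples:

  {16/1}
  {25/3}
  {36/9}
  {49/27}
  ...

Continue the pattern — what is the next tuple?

{64/81}

For the first slot, perfect squares: 4², 5², 6², …: 16, 25, 36, 49 → 64.
Second slot goes 1, 3, 9, 27 → 81 (×3 each step).
Putting it together: {64/81}.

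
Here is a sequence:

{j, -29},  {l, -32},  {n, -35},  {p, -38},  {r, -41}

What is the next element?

Letter: letters move forward 2 places in the alphabet, so j, l, n, p, r → t.
Second entry — −3 each step: -29, -32, -35, -38, -41 → -44.
Combining the parts gives {t, -44}.

{t, -44}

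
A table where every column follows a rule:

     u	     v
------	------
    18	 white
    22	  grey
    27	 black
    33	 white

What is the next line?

40  grey

Column u: 18, 22, 27, 33 → 40 (differences are 4, 5, 6, … (increasing by 1 each time)).
Column v: repeats white → grey → black; white, grey, black, white → grey.
Putting it together: 40  grey.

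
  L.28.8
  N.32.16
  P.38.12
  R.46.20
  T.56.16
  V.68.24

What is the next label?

For the letter, letters move forward 2 places in the alphabet: L, N, P, R, T, V → X.
Second component: differences are 4, 6, 8, … (increasing by 2 each time); 28, 32, 38, 46, 56, 68 → 82.
Third component goes 8, 16, 12, 20, 16, 24 → 20 (alternating steps +8, −4, +8, −4, …).
Putting it together: X.82.20.

X.82.20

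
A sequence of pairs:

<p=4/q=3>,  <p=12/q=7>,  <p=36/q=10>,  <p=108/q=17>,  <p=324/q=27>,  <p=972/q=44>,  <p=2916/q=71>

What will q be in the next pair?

115

Q: each term is the sum of the two before it, so 3, 7, 10, 17, 27, 44, 71 → 115.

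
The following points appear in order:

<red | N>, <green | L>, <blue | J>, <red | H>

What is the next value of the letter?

F

Colour: repeats red → green → blue; red, green, blue, red → green.
Letter goes N, L, J, H → F (letters move back 2 places in the alphabet).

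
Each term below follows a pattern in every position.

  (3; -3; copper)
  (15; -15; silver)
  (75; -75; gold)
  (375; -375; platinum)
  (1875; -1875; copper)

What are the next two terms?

For the first coordinate, ×5 each step: 3, 15, 75, 375, 1875 → 9375 → 46875.
For the second coordinate, always the negative of the first coordinate: -3, -15, -75, -375, -1875 → -9375 → -46875.
For the metal, repeats copper → silver → gold → platinum: copper, silver, gold, platinum, copper → silver → gold.
So the next two terms are (9375; -9375; silver) and (46875; -46875; gold).

(9375; -9375; silver), (46875; -46875; gold)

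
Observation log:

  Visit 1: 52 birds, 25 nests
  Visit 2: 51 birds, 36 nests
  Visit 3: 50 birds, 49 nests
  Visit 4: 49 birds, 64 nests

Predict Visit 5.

48 birds, 81 nests

Birds: −1 each step, so 52, 51, 50, 49 → 48.
For the nests, perfect squares: 5², 6², 7², …: 25, 36, 49, 64 → 81.
Combining the parts gives 48 birds, 81 nests.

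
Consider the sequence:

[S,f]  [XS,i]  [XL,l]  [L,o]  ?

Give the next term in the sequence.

[M,r]

Size goes S, XS, XL, L → M (runs backward through clothing sizes XS→XL).
Letter — letters move forward 3 places in the alphabet: f, i, l, o → r.
Combining the parts gives [M,r].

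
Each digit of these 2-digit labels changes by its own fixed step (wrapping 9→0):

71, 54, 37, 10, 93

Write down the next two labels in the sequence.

For the first digit, −2 each step, mod 10: 7, 5, 3, 1, 9 → 7 → 5.
Second digit: +3 each step, mod 10, so 1, 4, 7, 0, 3 → 6 → 9.
So the next two labels are 76 and 59.

76, 59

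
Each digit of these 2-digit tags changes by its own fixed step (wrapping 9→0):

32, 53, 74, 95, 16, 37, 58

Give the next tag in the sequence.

79

First digit — +2 each step, mod 10: 3, 5, 7, 9, 1, 3, 5 → 7.
Second digit goes 2, 3, 4, 5, 6, 7, 8 → 9 (+1 each step, mod 10).
Putting it together: 79.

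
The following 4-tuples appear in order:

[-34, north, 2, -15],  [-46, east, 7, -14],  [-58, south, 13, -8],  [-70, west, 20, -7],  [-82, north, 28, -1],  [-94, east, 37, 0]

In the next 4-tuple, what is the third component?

47

Third component — differences are 5, 6, 7, … (increasing by 1 each time): 2, 7, 13, 20, 28, 37 → 47.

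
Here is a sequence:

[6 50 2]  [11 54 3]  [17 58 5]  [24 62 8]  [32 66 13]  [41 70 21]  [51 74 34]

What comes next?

For the first component, differences are 5, 6, 7, … (increasing by 1 each time): 6, 11, 17, 24, 32, 41, 51 → 62.
Second component: +4 each step; 50, 54, 58, 62, 66, 70, 74 → 78.
Third component — each term is the sum of the two before it: 2, 3, 5, 8, 13, 21, 34 → 55.
Putting it together: [62 78 55].

[62 78 55]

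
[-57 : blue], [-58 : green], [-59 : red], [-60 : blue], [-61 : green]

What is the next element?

First entry: −1 each step, so -57, -58, -59, -60, -61 → -62.
Colour — repeats blue → green → red: blue, green, red, blue, green → red.
Putting it together: [-62 : red].

[-62 : red]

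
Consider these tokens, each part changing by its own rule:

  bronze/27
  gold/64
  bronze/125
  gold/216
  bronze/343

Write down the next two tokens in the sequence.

gold/512, bronze/729

For the rank, alternates bronze ↔ gold: bronze, gold, bronze, gold, bronze → gold → bronze.
Second component — perfect cubes: 3³, 4³, 5³, …: 27, 64, 125, 216, 343 → 512 → 729.
So the next two tokens are gold/512 and bronze/729.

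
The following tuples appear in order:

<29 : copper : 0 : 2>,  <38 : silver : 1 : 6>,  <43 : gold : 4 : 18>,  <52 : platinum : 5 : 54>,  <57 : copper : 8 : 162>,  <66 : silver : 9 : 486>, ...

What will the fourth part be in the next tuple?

First part goes 29, 38, 43, 52, 57, 66 → 71 (alternating steps +9, +5, +9, +5, …).
Metal: repeats copper → silver → gold → platinum, so copper, silver, gold, platinum, copper, silver → gold.
Third part: alternating steps +1, +3, +1, +3, …; 0, 1, 4, 5, 8, 9 → 12.
Fourth part: ×3 each step, so 2, 6, 18, 54, 162, 486 → 1458.

1458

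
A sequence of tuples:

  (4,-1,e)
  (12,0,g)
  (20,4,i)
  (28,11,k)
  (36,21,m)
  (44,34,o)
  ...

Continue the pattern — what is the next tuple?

First value: +8 each step, so 4, 12, 20, 28, 36, 44 → 52.
Second value — differences are 1, 4, 7, … (increasing by 3 each time): -1, 0, 4, 11, 21, 34 → 50.
Letter: letters move forward 2 places in the alphabet; e, g, i, k, m, o → q.
So the next tuple is (52,50,q).

(52,50,q)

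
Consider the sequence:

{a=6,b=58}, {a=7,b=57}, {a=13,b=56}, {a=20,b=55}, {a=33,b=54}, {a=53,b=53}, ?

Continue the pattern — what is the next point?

{a=86,b=52}

A — each term is the sum of the two before it: 6, 7, 13, 20, 33, 53 → 86.
For the b, −1 each step: 58, 57, 56, 55, 54, 53 → 52.
Combining the parts gives {a=86,b=52}.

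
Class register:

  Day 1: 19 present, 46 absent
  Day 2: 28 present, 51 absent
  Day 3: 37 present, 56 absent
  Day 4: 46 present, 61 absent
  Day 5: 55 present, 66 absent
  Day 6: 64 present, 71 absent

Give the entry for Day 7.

Present goes 19, 28, 37, 46, 55, 64 → 73 (+9 each step).
Absent: +5 each step, so 46, 51, 56, 61, 66, 71 → 76.
Putting it together: 73 present, 76 absent.

73 present, 76 absent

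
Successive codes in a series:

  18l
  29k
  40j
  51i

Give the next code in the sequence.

First component goes 18, 29, 40, 51 → 62 (+11 each step).
Letter — letters move back 1 place in the alphabet: l, k, j, i → h.
Combining the parts gives 62h.

62h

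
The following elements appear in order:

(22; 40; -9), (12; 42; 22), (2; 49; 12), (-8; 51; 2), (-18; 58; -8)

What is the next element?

(-28; 60; -18)

For the first slot, −10 each step: 22, 12, 2, -8, -18 → -28.
Second slot: alternating steps +2, +7, +2, +7, …; 40, 42, 49, 51, 58 → 60.
Third slot goes -9, 22, 12, 2, -8 → -18 (always the previous value of the first slot).
So the next element is (-28; 60; -18).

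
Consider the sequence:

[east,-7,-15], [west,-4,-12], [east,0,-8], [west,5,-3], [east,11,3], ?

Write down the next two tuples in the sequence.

Direction: east, west, east, west, east → west → east (alternates east ↔ west).
Second slot: -7, -4, 0, 5, 11 → 18 → 26 (differences are 3, 4, 5, … (increasing by 1 each time)).
Third slot — always 8 less than the second slot: -15, -12, -8, -3, 3 → 10 → 18.
So the next two tuples are [west,18,10] and [east,26,18].

[west,18,10], [east,26,18]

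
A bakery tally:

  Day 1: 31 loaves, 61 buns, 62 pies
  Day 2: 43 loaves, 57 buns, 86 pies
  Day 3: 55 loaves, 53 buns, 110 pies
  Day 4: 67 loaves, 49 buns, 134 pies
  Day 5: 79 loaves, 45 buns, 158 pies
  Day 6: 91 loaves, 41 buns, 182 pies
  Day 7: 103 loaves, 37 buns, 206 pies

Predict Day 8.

Loaves: +12 each step, so 31, 43, 55, 67, 79, 91, 103 → 115.
Buns: 61, 57, 53, 49, 45, 41, 37 → 33 (−4 each step).
For the pies, always 2 × the loaves: 62, 86, 110, 134, 158, 182, 206 → 230.
So the next row is 115 loaves, 33 buns, 230 pies.

115 loaves, 33 buns, 230 pies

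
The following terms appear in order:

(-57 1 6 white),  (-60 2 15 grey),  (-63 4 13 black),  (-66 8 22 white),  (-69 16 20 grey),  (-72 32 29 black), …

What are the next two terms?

First value: -57, -60, -63, -66, -69, -72 → -75 → -78 (−3 each step).
For the second value, ×2 each step: 1, 2, 4, 8, 16, 32 → 64 → 128.
Third value — alternating steps +9, −2, +9, −2, …: 6, 15, 13, 22, 20, 29 → 27 → 36.
Shade: repeats white → grey → black, so white, grey, black, white, grey, black → white → grey.
Putting the parts together: (-75 64 27 white) and then (-78 128 36 grey).

(-75 64 27 white), (-78 128 36 grey)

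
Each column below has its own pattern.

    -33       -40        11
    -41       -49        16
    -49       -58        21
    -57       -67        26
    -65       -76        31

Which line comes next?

First component goes -33, -41, -49, -57, -65 → -73 (−8 each step).
Second component goes -40, -49, -58, -67, -76 → -85 (−9 each step).
Third component: 11, 16, 21, 26, 31 → 36 (+5 each step).
Putting it together: -73  -85  36.

-73  -85  36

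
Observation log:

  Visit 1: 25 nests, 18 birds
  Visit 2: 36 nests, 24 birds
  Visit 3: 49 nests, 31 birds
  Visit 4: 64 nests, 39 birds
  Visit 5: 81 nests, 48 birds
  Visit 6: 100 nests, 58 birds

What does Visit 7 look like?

Nests goes 25, 36, 49, 64, 81, 100 → 121 (perfect squares: 5², 6², 7², …).
Birds: differences are 6, 7, 8, … (increasing by 1 each time), so 18, 24, 31, 39, 48, 58 → 69.
So the next line is 121 nests, 69 birds.

121 nests, 69 birds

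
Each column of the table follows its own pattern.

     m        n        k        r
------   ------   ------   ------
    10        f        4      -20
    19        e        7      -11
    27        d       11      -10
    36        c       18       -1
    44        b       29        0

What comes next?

53  a  47  9

Column m: 10, 19, 27, 36, 44 → 53 (alternating steps +9, +8, +9, +8, …).
For the column n, letters move back 1 place in the alphabet: f, e, d, c, b → a.
Column k: each term is the sum of the two before it; 4, 7, 11, 18, 29 → 47.
For the column r, alternating steps +9, +1, +9, +1, …: -20, -11, -10, -1, 0 → 9.
Combining the parts gives 53  a  47  9.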